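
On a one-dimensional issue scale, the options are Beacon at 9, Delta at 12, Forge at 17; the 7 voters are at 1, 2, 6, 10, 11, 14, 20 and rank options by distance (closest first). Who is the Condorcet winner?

With single-peaked preferences on a line, the Condorcet winner is the candidate closest to the median voter.
The median voter (position 10) is closest to Beacon at 9.
Check: Beacon vs Delta — voters closer to Beacon: 4 of 7.

Beacon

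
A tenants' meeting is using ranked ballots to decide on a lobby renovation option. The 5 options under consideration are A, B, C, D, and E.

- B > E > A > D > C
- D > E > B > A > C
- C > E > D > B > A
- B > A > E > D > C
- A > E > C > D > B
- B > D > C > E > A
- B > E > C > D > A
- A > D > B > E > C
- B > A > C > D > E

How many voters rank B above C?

7

Ballots ranking B above C: 7.
Ballots ranking C above B: 2.
So 7 of 9 voters prefer B to C.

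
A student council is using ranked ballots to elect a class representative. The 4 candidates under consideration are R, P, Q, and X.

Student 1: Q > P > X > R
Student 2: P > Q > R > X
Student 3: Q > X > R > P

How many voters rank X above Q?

0

Ballots ranking X above Q: 0.
Ballots ranking Q above X: 3.
So 0 of 3 voters prefer X to Q.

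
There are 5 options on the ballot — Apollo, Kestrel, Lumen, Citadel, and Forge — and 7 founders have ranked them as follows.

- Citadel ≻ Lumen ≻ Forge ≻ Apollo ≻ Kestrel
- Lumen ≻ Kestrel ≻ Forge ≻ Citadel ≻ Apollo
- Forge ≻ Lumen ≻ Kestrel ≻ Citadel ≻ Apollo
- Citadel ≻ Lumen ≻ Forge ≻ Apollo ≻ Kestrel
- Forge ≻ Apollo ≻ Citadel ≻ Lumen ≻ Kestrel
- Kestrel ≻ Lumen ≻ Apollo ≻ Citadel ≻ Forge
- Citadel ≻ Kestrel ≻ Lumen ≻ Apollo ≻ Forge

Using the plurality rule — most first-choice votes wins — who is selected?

First-place vote totals:
  Apollo: 0
  Kestrel: 1
  Lumen: 1
  Citadel: 3
  Forge: 2
Citadel has the most first-place votes.

Citadel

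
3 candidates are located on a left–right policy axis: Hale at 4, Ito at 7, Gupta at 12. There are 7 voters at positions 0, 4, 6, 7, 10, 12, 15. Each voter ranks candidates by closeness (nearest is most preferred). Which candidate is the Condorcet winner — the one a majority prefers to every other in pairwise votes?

With single-peaked preferences on a line, the Condorcet winner is the candidate closest to the median voter.
The median voter (position 7) is closest to Ito at 7.
Check: Ito vs Gupta — voters closer to Ito: 4 of 7.

Ito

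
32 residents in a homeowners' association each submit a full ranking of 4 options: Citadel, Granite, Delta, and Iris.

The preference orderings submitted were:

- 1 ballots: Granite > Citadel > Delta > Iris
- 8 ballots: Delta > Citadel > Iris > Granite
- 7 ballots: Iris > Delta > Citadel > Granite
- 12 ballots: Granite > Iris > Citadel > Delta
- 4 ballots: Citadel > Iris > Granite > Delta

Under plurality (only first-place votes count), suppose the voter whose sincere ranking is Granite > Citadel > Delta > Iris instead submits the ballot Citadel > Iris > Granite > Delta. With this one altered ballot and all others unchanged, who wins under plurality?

First-place totals with the altered ballot: Citadel 5, Granite 12, Delta 8, Iris 7.
The winner is unchanged: still Granite.

Granite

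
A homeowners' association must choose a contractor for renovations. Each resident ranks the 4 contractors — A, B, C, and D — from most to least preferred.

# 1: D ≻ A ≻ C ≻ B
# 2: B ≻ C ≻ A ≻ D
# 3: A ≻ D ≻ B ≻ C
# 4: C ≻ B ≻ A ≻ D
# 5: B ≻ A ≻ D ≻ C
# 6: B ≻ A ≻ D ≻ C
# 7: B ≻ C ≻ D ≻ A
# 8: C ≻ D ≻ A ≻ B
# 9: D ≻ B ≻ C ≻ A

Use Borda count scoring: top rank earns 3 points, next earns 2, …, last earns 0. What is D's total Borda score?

13

Borda scores:
  A: 2 + 1 + 3 + 1 + 2 + 2 + 0 + 1 + 0 = 12
  B: 0 + 3 + 1 + 2 + 3 + 3 + 3 + 0 + 2 = 17
  C: 1 + 2 + 0 + 3 + 0 + 0 + 2 + 3 + 1 = 12
  D: 3 + 0 + 2 + 0 + 1 + 1 + 1 + 2 + 3 = 13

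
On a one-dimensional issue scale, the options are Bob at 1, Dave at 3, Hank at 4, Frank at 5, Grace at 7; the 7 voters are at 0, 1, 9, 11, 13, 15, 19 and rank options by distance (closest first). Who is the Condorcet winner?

Grace

With single-peaked preferences on a line, the Condorcet winner is the candidate closest to the median voter.
The median voter (position 11) is closest to Grace at 7.
Check: Grace vs Bob — voters closer to Grace: 5 of 7.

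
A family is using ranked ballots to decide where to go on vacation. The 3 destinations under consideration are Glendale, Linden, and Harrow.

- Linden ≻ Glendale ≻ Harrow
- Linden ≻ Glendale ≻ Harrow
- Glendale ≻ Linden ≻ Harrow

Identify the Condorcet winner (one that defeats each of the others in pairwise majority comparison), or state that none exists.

Head-to-head results (3 voters total):
Glendale vs Linden: Linden wins 2–1.
Glendale vs Harrow: Glendale wins 3–0.
Linden vs Harrow: Linden wins 3–0.
Linden beats each rival — Glendale (2–1), Harrow (3–0) — so Linden is the Condorcet winner.

Linden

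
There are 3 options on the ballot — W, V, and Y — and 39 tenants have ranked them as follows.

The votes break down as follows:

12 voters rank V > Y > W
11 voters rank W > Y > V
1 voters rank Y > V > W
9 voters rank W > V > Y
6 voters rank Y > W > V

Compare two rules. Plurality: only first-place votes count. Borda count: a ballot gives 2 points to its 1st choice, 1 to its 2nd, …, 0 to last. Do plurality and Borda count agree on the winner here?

Plurality first-place counts: W 20, V 12, Y 7 → W.
Borda totals: W 46, V 34, Y 37 → W.
The two rules agree on W.

Yes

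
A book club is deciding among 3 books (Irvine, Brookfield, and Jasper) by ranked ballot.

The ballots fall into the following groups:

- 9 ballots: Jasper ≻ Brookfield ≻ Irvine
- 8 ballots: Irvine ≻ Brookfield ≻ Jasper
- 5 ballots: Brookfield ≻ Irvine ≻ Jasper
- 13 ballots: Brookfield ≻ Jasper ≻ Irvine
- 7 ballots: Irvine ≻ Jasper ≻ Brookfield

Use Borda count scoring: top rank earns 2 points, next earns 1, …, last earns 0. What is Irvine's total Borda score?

35

Borda scores:
  Irvine: 9·0 + 8·2 + 5·1 + 13·0 + 7·2 = 35
  Brookfield: 9·1 + 8·1 + 5·2 + 13·2 + 7·0 = 53
  Jasper: 9·2 + 8·0 + 5·0 + 13·1 + 7·1 = 38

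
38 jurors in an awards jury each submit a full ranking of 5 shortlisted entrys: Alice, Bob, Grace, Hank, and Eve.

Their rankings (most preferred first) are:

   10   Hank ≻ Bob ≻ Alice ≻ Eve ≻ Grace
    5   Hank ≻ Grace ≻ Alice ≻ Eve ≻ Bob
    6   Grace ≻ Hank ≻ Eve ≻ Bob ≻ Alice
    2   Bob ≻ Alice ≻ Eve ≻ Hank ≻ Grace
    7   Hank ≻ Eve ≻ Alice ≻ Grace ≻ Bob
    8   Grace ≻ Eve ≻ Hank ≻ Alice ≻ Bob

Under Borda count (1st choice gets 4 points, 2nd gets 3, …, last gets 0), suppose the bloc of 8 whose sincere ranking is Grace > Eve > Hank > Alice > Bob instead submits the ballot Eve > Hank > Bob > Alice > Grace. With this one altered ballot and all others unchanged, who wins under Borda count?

Borda totals with the altered ballot: Alice 58, Bob 60, Grace 46, Hank 132, Eve 84.
The winner is unchanged: still Hank.

Hank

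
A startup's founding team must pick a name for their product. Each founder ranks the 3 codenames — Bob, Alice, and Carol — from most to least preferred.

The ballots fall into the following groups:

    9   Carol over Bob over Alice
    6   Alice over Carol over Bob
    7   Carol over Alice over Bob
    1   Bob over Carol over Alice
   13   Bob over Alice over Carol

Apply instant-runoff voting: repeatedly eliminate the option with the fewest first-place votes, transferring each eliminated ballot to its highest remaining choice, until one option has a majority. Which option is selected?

Carol

Round 1: Carol 16, Bob 14, Alice 6. Alice has the fewest and is eliminated.
Round 2: Carol 22, Bob 14. Carol has a majority.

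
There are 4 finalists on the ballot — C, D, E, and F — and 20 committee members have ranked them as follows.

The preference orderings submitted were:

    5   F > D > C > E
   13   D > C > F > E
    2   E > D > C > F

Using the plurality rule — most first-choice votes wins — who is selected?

First-place vote totals:
  C: 0
  D: 13
  E: 2
  F: 5
D has the most first-place votes.

D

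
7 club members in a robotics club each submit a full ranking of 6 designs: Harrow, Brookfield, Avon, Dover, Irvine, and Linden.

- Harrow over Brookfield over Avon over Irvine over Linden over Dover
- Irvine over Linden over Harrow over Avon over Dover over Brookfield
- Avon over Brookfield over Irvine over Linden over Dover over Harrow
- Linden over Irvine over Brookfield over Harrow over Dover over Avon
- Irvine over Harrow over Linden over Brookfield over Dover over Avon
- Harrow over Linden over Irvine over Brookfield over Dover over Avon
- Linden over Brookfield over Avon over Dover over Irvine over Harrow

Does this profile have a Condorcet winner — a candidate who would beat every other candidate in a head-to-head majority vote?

Yes

Head-to-head results (7 voters total):
Harrow vs Brookfield: Harrow wins 4–3.
Harrow vs Avon: Harrow wins 5–2.
Harrow vs Dover: Harrow wins 5–2.
Harrow vs Irvine: Irvine wins 5–2.
Harrow vs Linden: Linden wins 4–3.
Brookfield vs Avon: Brookfield wins 5–2.
Brookfield vs Dover: Brookfield wins 6–1.
Brookfield vs Irvine: Irvine wins 4–3.
Brookfield vs Linden: Linden wins 5–2.
Avon vs Dover: Avon wins 4–3.
Avon vs Irvine: Irvine wins 4–3.
Avon vs Linden: Linden wins 5–2.
Dover vs Irvine: Irvine wins 6–1.
Dover vs Linden: Linden wins 7–0.
Irvine vs Linden: Irvine wins 4–3.
Irvine beats each rival — Harrow (5–2), Brookfield (4–3), Avon (4–3), Dover (6–1), Linden (4–3) — so Irvine is the Condorcet winner.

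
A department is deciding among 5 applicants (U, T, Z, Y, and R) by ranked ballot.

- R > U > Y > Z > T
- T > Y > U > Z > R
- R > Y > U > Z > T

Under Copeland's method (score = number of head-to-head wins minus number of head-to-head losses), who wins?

R

Pairwise results:
  U vs T: U wins 2–1.
  U vs Z: U wins 3–0.
  U vs Y: Y wins 2–1.
  U vs R: R wins 2–1.
  T vs Z: Z wins 2–1.
  T vs Y: Y wins 2–1.
  T vs R: R wins 2–1.
  Z vs Y: Y wins 3–0.
  Z vs R: R wins 2–1.
  Y vs R: R wins 2–1.
Copeland scores (wins − losses):
  U: 2 − 2 = 0
  T: 0 − 4 = -4
  Z: 1 − 3 = -2
  Y: 3 − 1 = 2
  R: 4 − 0 = 4
R has the best Copeland score.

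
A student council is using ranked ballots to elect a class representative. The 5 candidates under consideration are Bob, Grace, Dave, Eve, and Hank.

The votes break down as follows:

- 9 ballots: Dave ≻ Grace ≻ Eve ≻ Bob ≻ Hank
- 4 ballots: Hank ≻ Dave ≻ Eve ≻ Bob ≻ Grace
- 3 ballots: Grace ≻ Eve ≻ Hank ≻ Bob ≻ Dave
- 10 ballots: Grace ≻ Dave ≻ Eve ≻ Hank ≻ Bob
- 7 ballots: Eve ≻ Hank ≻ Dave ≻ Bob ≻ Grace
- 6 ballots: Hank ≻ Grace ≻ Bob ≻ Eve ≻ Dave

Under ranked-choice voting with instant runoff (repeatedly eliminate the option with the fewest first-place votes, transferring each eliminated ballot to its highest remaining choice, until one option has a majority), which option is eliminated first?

Bob

Round 1: Grace 13, Hank 10, Dave 9, Eve 7, Bob 0. Bob has the fewest and is eliminated.
Round 2: Grace 13, Hank 10, Dave 9, Eve 7. Eve has the fewest and is eliminated.
Round 3: Hank 17, Grace 13, Dave 9. Dave has the fewest and is eliminated.
Round 4: Grace 22, Hank 17. Grace has a majority.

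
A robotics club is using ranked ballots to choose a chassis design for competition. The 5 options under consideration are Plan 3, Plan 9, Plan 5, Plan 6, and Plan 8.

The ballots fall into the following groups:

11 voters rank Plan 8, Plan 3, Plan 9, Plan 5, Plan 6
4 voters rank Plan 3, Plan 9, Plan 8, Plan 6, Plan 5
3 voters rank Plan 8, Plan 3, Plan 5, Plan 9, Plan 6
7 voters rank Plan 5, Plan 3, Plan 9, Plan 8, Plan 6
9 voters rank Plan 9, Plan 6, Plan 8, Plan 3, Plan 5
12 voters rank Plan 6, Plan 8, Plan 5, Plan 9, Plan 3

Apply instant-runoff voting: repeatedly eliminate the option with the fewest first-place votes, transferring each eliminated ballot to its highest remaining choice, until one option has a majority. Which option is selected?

Plan 8

Round 1: Plan 8 14, Plan 6 12, Plan 9 9, Plan 5 7, Plan 3 4. Plan 3 has the fewest and is eliminated.
Round 2: Plan 8 14, Plan 9 13, Plan 6 12, Plan 5 7. Plan 5 has the fewest and is eliminated.
Round 3: Plan 9 20, Plan 8 14, Plan 6 12. Plan 6 has the fewest and is eliminated.
Round 4: Plan 8 26, Plan 9 20. Plan 8 has a majority.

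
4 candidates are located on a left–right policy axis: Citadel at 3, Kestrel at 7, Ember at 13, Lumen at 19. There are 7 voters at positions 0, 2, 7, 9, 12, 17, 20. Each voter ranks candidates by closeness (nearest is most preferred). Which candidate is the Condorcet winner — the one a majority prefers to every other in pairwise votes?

Kestrel

With single-peaked preferences on a line, the Condorcet winner is the candidate closest to the median voter.
The median voter (position 9) is closest to Kestrel at 7.
Check: Kestrel vs Ember — voters closer to Kestrel: 4 of 7.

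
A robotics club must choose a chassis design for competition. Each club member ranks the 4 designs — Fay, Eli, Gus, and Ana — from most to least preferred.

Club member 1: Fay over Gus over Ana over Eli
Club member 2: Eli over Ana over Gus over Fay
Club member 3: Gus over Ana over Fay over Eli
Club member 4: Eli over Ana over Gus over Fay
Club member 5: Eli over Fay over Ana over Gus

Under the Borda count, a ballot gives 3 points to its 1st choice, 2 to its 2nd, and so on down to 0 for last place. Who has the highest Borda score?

Eli

Borda scores:
  Fay: 3 + 0 + 1 + 0 + 2 = 6
  Eli: 0 + 3 + 0 + 3 + 3 = 9
  Gus: 2 + 1 + 3 + 1 + 0 = 7
  Ana: 1 + 2 + 2 + 2 + 1 = 8
Eli has the highest total.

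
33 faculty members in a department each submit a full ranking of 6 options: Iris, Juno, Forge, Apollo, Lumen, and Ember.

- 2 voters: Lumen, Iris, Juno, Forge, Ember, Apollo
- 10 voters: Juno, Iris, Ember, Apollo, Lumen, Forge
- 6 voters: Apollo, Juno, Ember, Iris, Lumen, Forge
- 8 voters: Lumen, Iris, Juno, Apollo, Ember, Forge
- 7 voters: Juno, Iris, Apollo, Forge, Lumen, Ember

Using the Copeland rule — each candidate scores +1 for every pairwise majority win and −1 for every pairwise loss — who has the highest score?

Juno

Pairwise results:
  Iris vs Juno: Juno wins 23–10.
  Iris vs Forge: Iris wins 33–0.
  Iris vs Apollo: Iris wins 27–6.
  Iris vs Lumen: Iris wins 23–10.
  Iris vs Ember: Iris wins 27–6.
  Juno vs Forge: Juno wins 33–0.
  Juno vs Apollo: Juno wins 27–6.
  Juno vs Lumen: Juno wins 23–10.
  Juno vs Ember: Juno wins 33–0.
  Forge vs Apollo: Apollo wins 31–2.
  Forge vs Lumen: Lumen wins 26–7.
  Forge vs Ember: Ember wins 24–9.
  Apollo vs Lumen: Apollo wins 23–10.
  Apollo vs Ember: Apollo wins 21–12.
  Lumen vs Ember: Lumen wins 17–16.
Copeland scores (wins − losses):
  Iris: 4 − 1 = 3
  Juno: 5 − 0 = 5
  Forge: 0 − 5 = -5
  Apollo: 3 − 2 = 1
  Lumen: 2 − 3 = -1
  Ember: 1 − 4 = -3
Juno has the best Copeland score.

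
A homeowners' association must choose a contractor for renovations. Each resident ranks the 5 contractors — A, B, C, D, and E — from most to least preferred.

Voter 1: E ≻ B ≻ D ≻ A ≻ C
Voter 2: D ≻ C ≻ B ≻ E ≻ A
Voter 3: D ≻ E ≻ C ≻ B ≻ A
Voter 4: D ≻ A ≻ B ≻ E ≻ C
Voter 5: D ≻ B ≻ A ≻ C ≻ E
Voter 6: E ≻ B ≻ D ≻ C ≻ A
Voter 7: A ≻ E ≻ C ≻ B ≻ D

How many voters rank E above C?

Ballots ranking E above C: 5.
Ballots ranking C above E: 2.
So 5 of 7 voters prefer E to C.

5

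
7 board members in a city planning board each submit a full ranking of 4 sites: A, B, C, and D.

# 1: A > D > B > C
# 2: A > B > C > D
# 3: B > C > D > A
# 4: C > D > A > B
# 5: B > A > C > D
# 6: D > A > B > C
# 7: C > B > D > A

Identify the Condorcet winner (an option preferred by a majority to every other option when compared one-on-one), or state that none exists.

No Condorcet winner

Head-to-head results (7 voters total):
A vs B: A wins 4–3.
A vs C: A wins 4–3.
A vs D: D wins 4–3.
B vs C: B wins 5–2.
B vs D: B wins 4–3.
C vs D: C wins 5–2.
No candidate beats all others: A beats B beats D beats A, a majority cycle.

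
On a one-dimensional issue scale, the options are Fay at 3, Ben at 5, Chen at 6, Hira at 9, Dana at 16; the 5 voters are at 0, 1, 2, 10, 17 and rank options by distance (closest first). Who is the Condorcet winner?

Fay

With single-peaked preferences on a line, the Condorcet winner is the candidate closest to the median voter.
The median voter (position 2) is closest to Fay at 3.
Check: Fay vs Hira — voters closer to Fay: 3 of 5.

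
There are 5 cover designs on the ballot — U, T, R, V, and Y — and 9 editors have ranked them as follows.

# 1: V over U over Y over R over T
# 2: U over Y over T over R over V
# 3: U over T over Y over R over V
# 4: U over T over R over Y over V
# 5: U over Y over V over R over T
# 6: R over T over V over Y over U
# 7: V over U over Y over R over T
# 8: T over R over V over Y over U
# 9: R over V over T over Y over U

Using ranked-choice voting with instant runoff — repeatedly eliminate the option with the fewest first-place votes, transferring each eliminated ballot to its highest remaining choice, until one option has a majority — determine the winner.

Round 1: U 4, R 2, V 2, T 1, Y 0. Y has the fewest and is eliminated.
Round 2: U 4, R 2, V 2, T 1. T has the fewest and is eliminated.
Round 3: U 4, R 3, V 2. V has the fewest and is eliminated.
Round 4: U 6, R 3. U has a majority.

U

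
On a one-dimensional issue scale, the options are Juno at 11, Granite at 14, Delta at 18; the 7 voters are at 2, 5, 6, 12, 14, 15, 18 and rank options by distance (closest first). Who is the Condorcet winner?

With single-peaked preferences on a line, the Condorcet winner is the candidate closest to the median voter.
The median voter (position 12) is closest to Juno at 11.
Check: Juno vs Granite — voters closer to Juno: 4 of 7.

Juno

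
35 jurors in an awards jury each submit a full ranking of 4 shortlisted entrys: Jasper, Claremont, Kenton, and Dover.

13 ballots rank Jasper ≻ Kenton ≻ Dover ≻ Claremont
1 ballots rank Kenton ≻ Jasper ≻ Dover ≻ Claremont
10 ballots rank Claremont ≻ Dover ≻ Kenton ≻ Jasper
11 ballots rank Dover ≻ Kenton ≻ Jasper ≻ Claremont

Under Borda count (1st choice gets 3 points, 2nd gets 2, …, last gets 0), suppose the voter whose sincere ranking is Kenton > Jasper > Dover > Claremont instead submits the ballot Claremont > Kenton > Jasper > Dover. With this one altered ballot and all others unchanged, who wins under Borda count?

Borda totals with the altered ballot: Jasper 51, Claremont 33, Kenton 60, Dover 66.
The winner is unchanged: still Dover.

Dover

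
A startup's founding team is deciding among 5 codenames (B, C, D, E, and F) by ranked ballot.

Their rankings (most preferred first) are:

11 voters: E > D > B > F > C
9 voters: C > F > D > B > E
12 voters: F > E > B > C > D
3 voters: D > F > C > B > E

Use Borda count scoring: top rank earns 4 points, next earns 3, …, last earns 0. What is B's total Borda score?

58

Borda scores:
  B: 11·2 + 9·1 + 12·2 + 3·1 = 58
  C: 11·0 + 9·4 + 12·1 + 3·2 = 54
  D: 11·3 + 9·2 + 12·0 + 3·4 = 63
  E: 11·4 + 9·0 + 12·3 + 3·0 = 80
  F: 11·1 + 9·3 + 12·4 + 3·3 = 95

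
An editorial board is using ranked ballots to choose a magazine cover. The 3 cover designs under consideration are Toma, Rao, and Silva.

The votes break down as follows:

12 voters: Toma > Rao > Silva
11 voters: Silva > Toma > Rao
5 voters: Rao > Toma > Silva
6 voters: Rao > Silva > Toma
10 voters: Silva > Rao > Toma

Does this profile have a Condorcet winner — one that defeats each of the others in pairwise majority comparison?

No

Head-to-head results (44 voters total):
Toma vs Rao: Toma wins 23–21.
Toma vs Silva: Silva wins 27–17.
Rao vs Silva: Rao wins 23–21.
No candidate beats all others: Toma beats Rao beats Silva beats Toma, a majority cycle.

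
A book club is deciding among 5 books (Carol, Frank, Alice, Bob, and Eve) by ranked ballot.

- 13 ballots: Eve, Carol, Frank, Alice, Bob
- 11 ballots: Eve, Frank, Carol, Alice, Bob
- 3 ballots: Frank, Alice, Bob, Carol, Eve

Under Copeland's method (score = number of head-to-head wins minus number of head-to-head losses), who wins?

Eve

Pairwise results:
  Carol vs Frank: Frank wins 14–13.
  Carol vs Alice: Carol wins 24–3.
  Carol vs Bob: Carol wins 24–3.
  Carol vs Eve: Eve wins 24–3.
  Frank vs Alice: Frank wins 27–0.
  Frank vs Bob: Frank wins 27–0.
  Frank vs Eve: Eve wins 24–3.
  Alice vs Bob: Alice wins 27–0.
  Alice vs Eve: Eve wins 24–3.
  Bob vs Eve: Eve wins 24–3.
Copeland scores (wins − losses):
  Carol: 2 − 2 = 0
  Frank: 3 − 1 = 2
  Alice: 1 − 3 = -2
  Bob: 0 − 4 = -4
  Eve: 4 − 0 = 4
Eve has the best Copeland score.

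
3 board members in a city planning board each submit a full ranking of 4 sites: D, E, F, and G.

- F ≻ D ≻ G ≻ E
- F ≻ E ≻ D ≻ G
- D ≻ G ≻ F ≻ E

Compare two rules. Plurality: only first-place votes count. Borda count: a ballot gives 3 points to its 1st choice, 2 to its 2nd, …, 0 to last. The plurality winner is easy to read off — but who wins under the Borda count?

Plurality first-place counts: D 1, E 0, F 2, G 0 → F.
Borda totals: D 6, E 2, F 7, G 3 → F.

F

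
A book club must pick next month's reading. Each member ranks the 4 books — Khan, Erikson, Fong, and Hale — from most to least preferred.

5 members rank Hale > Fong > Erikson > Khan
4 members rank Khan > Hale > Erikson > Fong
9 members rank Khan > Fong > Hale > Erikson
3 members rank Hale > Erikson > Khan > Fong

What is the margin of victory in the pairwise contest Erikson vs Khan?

Ballots ranking Erikson above Khan: 5+3 = 8.
Ballots ranking Khan above Erikson: 4+9 = 13.
Khan wins 13–8, a margin of 5.

5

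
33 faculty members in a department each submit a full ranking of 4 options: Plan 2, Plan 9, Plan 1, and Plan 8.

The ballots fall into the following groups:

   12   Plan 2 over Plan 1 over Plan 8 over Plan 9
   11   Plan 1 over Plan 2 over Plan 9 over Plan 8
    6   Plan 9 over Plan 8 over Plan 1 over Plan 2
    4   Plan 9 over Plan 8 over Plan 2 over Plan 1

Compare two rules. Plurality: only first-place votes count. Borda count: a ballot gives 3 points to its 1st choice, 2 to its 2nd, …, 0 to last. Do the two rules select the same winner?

Plurality first-place counts: Plan 2 12, Plan 9 10, Plan 1 11, Plan 8 0 → Plan 2.
Borda totals: Plan 2 62, Plan 9 41, Plan 1 63, Plan 8 32 → Plan 1.
The two rules disagree: plurality picks Plan 2, Borda picks Plan 1.

No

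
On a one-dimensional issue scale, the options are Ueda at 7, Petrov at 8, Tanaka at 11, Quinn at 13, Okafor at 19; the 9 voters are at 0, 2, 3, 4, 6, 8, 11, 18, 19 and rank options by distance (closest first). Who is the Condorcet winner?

Ueda

With single-peaked preferences on a line, the Condorcet winner is the candidate closest to the median voter.
The median voter (position 6) is closest to Ueda at 7.
Check: Ueda vs Okafor — voters closer to Ueda: 7 of 9.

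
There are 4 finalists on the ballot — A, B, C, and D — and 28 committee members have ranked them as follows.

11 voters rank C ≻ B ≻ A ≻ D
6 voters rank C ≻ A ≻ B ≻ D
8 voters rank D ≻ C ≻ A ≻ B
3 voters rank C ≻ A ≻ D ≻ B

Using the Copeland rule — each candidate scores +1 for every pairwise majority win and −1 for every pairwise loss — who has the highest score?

C

Pairwise results:
  A vs B: A wins 17–11.
  A vs C: C wins 28–0.
  A vs D: A wins 20–8.
  B vs C: C wins 28–0.
  B vs D: B wins 17–11.
  C vs D: C wins 20–8.
Copeland scores (wins − losses):
  A: 2 − 1 = 1
  B: 1 − 2 = -1
  C: 3 − 0 = 3
  D: 0 − 3 = -3
C has the best Copeland score.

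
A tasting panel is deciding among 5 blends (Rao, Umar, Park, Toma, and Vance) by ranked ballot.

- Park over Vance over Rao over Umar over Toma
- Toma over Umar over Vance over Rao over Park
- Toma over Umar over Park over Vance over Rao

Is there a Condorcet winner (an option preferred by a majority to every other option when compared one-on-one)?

Yes

Head-to-head results (3 voters total):
Rao vs Umar: Umar wins 2–1.
Rao vs Park: Park wins 2–1.
Rao vs Toma: Toma wins 2–1.
Rao vs Vance: Vance wins 3–0.
Umar vs Park: Umar wins 2–1.
Umar vs Toma: Toma wins 2–1.
Umar vs Vance: Umar wins 2–1.
Park vs Toma: Toma wins 2–1.
Park vs Vance: Park wins 2–1.
Toma vs Vance: Toma wins 2–1.
Toma beats each rival — Rao (2–1), Umar (2–1), Park (2–1), Vance (2–1) — so Toma is the Condorcet winner.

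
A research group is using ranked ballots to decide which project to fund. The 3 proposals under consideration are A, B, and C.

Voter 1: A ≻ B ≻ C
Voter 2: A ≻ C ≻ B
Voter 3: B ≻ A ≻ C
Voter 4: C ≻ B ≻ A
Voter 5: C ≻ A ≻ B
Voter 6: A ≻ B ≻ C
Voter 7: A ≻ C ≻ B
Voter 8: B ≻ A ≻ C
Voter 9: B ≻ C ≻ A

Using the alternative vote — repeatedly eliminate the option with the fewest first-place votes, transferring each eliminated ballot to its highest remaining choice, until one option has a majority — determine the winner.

A

Round 1: A 4, B 3, C 2. C has the fewest and is eliminated.
Round 2: A 5, B 4. A has a majority.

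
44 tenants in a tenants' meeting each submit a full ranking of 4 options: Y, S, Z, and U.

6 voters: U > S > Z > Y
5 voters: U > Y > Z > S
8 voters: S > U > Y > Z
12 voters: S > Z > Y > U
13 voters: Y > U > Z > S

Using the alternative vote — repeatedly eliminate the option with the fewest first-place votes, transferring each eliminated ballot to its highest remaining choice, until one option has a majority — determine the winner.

S

Round 1: S 20, Y 13, U 11, Z 0. Z has the fewest and is eliminated.
Round 2: S 20, Y 13, U 11. U has the fewest and is eliminated.
Round 3: S 26, Y 18. S has a majority.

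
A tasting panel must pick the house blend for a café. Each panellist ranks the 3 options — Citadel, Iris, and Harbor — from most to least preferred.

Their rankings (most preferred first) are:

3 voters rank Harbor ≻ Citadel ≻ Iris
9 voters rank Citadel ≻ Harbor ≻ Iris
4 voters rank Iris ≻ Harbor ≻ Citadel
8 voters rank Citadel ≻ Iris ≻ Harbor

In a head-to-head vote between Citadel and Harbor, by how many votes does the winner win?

10

Ballots ranking Citadel above Harbor: 9+8 = 17.
Ballots ranking Harbor above Citadel: 3+4 = 7.
Citadel wins 17–7, a margin of 10.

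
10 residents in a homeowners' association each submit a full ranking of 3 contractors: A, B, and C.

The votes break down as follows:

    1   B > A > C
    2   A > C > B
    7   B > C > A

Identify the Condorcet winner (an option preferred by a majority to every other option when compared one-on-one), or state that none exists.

Head-to-head results (10 voters total):
A vs B: B wins 8–2.
A vs C: C wins 7–3.
B vs C: B wins 8–2.
B beats each rival — A (8–2), C (8–2) — so B is the Condorcet winner.

B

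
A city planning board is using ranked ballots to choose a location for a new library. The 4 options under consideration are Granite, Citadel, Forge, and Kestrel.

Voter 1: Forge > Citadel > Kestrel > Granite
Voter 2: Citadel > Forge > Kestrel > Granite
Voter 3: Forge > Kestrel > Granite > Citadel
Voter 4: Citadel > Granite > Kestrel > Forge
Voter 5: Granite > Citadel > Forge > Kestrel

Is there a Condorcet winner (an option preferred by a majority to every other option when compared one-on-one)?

Head-to-head results (5 voters total):
Granite vs Citadel: Citadel wins 3–2.
Granite vs Forge: Forge wins 3–2.
Granite vs Kestrel: Kestrel wins 3–2.
Citadel vs Forge: Citadel wins 3–2.
Citadel vs Kestrel: Citadel wins 4–1.
Forge vs Kestrel: Forge wins 4–1.
Citadel beats each rival — Granite (3–2), Forge (3–2), Kestrel (4–1) — so Citadel is the Condorcet winner.

Yes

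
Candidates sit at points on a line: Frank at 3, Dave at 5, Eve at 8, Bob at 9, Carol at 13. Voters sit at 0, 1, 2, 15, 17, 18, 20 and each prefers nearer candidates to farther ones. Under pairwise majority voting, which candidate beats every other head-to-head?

With single-peaked preferences on a line, the Condorcet winner is the candidate closest to the median voter.
The median voter (position 15) is closest to Carol at 13.
Check: Carol vs Bob — voters closer to Carol: 4 of 7.

Carol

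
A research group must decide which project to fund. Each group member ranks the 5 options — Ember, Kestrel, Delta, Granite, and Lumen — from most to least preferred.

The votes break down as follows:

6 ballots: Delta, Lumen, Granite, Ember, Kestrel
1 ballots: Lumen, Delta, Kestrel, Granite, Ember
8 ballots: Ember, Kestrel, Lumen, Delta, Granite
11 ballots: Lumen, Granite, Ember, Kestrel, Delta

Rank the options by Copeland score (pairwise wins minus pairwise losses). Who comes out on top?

Lumen

Pairwise results:
  Ember vs Kestrel: Ember wins 25–1.
  Ember vs Delta: Ember wins 19–7.
  Ember vs Granite: Granite wins 18–8.
  Ember vs Lumen: Lumen wins 18–8.
  Kestrel vs Delta: Kestrel wins 19–7.
  Kestrel vs Granite: Granite wins 17–9.
  Kestrel vs Lumen: Lumen wins 18–8.
  Delta vs Granite: Delta wins 15–11.
  Delta vs Lumen: Lumen wins 20–6.
  Granite vs Lumen: Lumen wins 26–0.
Copeland scores (wins − losses):
  Ember: 2 − 2 = 0
  Kestrel: 1 − 3 = -2
  Delta: 1 − 3 = -2
  Granite: 2 − 2 = 0
  Lumen: 4 − 0 = 4
Lumen has the best Copeland score.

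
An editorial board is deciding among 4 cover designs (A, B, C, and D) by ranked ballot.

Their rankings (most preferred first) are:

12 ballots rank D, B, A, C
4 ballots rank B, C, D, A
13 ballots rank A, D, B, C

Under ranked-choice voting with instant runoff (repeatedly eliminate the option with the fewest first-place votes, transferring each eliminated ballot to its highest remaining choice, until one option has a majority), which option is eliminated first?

C

Round 1: A 13, D 12, B 4, C 0. C has the fewest and is eliminated.
Round 2: A 13, D 12, B 4. B has the fewest and is eliminated.
Round 3: D 16, A 13. D has a majority.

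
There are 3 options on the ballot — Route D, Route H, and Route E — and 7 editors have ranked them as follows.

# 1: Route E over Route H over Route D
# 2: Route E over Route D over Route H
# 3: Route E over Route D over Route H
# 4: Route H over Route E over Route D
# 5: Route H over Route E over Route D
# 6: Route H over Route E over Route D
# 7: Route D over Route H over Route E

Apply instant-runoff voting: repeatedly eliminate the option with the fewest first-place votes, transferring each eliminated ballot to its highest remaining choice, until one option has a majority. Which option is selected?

Round 1: Route H 3, Route E 3, Route D 1. Route D has the fewest and is eliminated.
Round 2: Route H 4, Route E 3. Route H has a majority.

Route H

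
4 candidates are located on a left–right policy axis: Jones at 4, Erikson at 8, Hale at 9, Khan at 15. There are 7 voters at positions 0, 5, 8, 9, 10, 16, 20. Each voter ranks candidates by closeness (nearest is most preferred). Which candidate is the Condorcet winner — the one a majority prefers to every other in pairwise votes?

Hale

With single-peaked preferences on a line, the Condorcet winner is the candidate closest to the median voter.
The median voter (position 9) is closest to Hale at 9.
Check: Hale vs Jones — voters closer to Hale: 5 of 7.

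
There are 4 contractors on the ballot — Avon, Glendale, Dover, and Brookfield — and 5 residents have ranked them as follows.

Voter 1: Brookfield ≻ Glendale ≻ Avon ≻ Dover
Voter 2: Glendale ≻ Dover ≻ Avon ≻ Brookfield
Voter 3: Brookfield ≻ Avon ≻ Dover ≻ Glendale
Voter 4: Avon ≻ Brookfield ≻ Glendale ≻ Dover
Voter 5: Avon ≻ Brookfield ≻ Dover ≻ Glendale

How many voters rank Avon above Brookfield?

3

Ballots ranking Avon above Brookfield: 3.
Ballots ranking Brookfield above Avon: 2.
So 3 of 5 voters prefer Avon to Brookfield.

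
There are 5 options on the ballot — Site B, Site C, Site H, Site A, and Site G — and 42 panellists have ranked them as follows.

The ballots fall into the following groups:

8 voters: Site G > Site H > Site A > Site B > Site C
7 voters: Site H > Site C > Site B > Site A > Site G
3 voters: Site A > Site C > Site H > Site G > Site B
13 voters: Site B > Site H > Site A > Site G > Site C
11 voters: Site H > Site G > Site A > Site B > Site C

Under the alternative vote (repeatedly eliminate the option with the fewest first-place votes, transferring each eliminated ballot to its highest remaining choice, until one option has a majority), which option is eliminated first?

Round 1: Site H 18, Site B 13, Site G 8, Site A 3, Site C 0. Site C has the fewest and is eliminated.
Round 2: Site H 18, Site B 13, Site G 8, Site A 3. Site A has the fewest and is eliminated.
Round 3: Site H 21, Site B 13, Site G 8. Site G has the fewest and is eliminated.
Round 4: Site H 29, Site B 13. Site H has a majority.

Site C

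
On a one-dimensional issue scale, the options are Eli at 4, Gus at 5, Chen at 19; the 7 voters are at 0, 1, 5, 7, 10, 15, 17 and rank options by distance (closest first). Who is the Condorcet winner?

Gus

With single-peaked preferences on a line, the Condorcet winner is the candidate closest to the median voter.
The median voter (position 7) is closest to Gus at 5.
Check: Gus vs Eli — voters closer to Gus: 5 of 7.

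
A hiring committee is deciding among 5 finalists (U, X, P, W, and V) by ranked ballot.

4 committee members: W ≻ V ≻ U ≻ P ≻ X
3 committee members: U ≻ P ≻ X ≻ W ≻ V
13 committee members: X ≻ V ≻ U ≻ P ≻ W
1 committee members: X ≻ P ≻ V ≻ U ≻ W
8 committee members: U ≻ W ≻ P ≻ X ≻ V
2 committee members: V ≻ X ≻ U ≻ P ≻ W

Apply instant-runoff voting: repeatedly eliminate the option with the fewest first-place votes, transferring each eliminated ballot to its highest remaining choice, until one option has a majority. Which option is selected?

X

Round 1: X 14, U 11, W 4, V 2, P 0. P has the fewest and is eliminated.
Round 2: X 14, U 11, W 4, V 2. V has the fewest and is eliminated.
Round 3: X 16, U 11, W 4. X has a majority.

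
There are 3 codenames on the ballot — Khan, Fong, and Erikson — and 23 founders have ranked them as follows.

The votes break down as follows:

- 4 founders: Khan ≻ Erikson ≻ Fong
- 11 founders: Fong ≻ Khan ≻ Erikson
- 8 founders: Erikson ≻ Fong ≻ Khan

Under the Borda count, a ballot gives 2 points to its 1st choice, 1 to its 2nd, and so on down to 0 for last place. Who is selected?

Fong

Borda scores:
  Khan: 4·2 + 11·1 + 8·0 = 19
  Fong: 4·0 + 11·2 + 8·1 = 30
  Erikson: 4·1 + 11·0 + 8·2 = 20
Fong has the highest total.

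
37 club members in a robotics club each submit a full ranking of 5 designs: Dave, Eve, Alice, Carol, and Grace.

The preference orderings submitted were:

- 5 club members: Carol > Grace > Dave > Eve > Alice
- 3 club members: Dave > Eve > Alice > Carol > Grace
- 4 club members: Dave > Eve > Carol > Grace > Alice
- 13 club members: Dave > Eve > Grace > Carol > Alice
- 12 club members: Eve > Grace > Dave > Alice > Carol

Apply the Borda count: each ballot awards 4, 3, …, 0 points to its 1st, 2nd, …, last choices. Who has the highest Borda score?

Dave

Borda scores:
  Dave: 5·2 + 3·4 + 4·4 + 13·4 + 12·2 = 114
  Eve: 5·1 + 3·3 + 4·3 + 13·3 + 12·4 = 113
  Alice: 5·0 + 3·2 + 4·0 + 13·0 + 12·1 = 18
  Carol: 5·4 + 3·1 + 4·2 + 13·1 + 12·0 = 44
  Grace: 5·3 + 3·0 + 4·1 + 13·2 + 12·3 = 81
Dave has the highest total.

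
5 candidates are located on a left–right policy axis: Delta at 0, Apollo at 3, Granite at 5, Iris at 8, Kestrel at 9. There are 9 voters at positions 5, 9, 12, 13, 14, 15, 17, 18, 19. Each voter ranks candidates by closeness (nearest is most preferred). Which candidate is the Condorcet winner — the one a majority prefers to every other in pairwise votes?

With single-peaked preferences on a line, the Condorcet winner is the candidate closest to the median voter.
The median voter (position 14) is closest to Kestrel at 9.
Check: Kestrel vs Delta — voters closer to Kestrel: 9 of 9.

Kestrel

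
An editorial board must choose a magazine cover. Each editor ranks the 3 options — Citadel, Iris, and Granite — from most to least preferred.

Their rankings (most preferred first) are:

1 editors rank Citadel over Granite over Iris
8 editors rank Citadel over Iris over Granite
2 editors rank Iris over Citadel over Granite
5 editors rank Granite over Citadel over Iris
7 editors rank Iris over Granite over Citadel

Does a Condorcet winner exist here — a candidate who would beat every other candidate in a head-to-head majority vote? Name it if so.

Head-to-head results (23 voters total):
Citadel vs Iris: Citadel wins 14–9.
Citadel vs Granite: Granite wins 12–11.
Iris vs Granite: Iris wins 17–6.
No candidate beats all others: Citadel beats Iris beats Granite beats Citadel, a majority cycle.

There is no Condorcet winner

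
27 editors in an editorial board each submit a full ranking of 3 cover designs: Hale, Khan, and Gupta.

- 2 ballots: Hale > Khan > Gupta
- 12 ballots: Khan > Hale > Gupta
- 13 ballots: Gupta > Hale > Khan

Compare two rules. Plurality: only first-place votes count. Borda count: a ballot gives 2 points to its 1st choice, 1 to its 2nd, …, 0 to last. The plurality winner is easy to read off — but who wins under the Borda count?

Hale

Plurality first-place counts: Hale 2, Khan 12, Gupta 13 → Gupta.
Borda totals: Hale 29, Khan 26, Gupta 26 → Hale.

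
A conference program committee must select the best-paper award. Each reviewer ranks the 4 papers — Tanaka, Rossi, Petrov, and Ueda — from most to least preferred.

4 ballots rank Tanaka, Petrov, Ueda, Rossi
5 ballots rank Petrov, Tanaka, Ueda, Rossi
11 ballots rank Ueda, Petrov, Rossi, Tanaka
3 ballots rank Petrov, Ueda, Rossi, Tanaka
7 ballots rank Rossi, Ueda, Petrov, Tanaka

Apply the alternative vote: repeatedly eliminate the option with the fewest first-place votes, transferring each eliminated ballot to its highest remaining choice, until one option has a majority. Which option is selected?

Round 1: Ueda 11, Petrov 8, Rossi 7, Tanaka 4. Tanaka has the fewest and is eliminated.
Round 2: Petrov 12, Ueda 11, Rossi 7. Rossi has the fewest and is eliminated.
Round 3: Ueda 18, Petrov 12. Ueda has a majority.

Ueda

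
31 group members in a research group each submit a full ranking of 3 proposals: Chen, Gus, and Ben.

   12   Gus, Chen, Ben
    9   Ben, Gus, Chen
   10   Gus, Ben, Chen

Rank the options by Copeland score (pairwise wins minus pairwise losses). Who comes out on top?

Pairwise results:
  Chen vs Gus: Gus wins 31–0.
  Chen vs Ben: Ben wins 19–12.
  Gus vs Ben: Gus wins 22–9.
Copeland scores (wins − losses):
  Chen: 0 − 2 = -2
  Gus: 2 − 0 = 2
  Ben: 1 − 1 = 0
Gus has the best Copeland score.

Gus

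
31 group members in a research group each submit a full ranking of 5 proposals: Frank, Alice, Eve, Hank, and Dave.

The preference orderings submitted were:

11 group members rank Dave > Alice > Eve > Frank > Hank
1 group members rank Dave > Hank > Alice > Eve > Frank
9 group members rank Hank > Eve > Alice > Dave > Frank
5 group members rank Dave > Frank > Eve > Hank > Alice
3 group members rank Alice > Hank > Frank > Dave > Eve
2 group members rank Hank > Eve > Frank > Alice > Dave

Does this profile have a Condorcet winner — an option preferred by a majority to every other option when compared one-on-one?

Yes

Head-to-head results (31 voters total):
Frank vs Alice: Alice wins 24–7.
Frank vs Eve: Eve wins 23–8.
Frank vs Hank: Frank wins 16–15.
Frank vs Dave: Dave wins 26–5.
Alice vs Eve: Eve wins 16–15.
Alice vs Hank: Hank wins 17–14.
Alice vs Dave: Dave wins 17–14.
Eve vs Hank: Eve wins 16–15.
Eve vs Dave: Dave wins 20–11.
Hank vs Dave: Dave wins 17–14.
Dave beats each rival — Frank (26–5), Alice (17–14), Eve (20–11), Hank (17–14) — so Dave is the Condorcet winner.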